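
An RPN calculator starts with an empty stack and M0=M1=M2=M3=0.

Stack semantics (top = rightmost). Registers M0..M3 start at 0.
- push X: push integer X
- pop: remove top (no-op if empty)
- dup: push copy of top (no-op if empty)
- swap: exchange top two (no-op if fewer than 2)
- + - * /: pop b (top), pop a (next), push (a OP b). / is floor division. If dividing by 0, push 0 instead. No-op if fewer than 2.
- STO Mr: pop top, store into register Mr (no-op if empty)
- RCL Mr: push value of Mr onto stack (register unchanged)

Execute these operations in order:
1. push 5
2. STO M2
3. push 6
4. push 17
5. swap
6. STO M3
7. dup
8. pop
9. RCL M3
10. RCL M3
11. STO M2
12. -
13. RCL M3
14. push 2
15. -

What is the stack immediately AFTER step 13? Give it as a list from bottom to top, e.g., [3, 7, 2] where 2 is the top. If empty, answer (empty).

After op 1 (push 5): stack=[5] mem=[0,0,0,0]
After op 2 (STO M2): stack=[empty] mem=[0,0,5,0]
After op 3 (push 6): stack=[6] mem=[0,0,5,0]
After op 4 (push 17): stack=[6,17] mem=[0,0,5,0]
After op 5 (swap): stack=[17,6] mem=[0,0,5,0]
After op 6 (STO M3): stack=[17] mem=[0,0,5,6]
After op 7 (dup): stack=[17,17] mem=[0,0,5,6]
After op 8 (pop): stack=[17] mem=[0,0,5,6]
After op 9 (RCL M3): stack=[17,6] mem=[0,0,5,6]
After op 10 (RCL M3): stack=[17,6,6] mem=[0,0,5,6]
After op 11 (STO M2): stack=[17,6] mem=[0,0,6,6]
After op 12 (-): stack=[11] mem=[0,0,6,6]
After op 13 (RCL M3): stack=[11,6] mem=[0,0,6,6]

[11, 6]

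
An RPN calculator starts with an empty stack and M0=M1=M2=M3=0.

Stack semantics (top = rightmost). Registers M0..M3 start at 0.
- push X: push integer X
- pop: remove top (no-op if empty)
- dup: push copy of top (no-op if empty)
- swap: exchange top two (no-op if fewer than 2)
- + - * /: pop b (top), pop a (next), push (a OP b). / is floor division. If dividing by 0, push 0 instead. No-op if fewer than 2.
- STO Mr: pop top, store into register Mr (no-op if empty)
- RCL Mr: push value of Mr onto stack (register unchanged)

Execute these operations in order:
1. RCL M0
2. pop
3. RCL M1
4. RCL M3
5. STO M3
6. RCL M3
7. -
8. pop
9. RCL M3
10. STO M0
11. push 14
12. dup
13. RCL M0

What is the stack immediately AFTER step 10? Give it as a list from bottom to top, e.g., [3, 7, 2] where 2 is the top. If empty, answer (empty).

After op 1 (RCL M0): stack=[0] mem=[0,0,0,0]
After op 2 (pop): stack=[empty] mem=[0,0,0,0]
After op 3 (RCL M1): stack=[0] mem=[0,0,0,0]
After op 4 (RCL M3): stack=[0,0] mem=[0,0,0,0]
After op 5 (STO M3): stack=[0] mem=[0,0,0,0]
After op 6 (RCL M3): stack=[0,0] mem=[0,0,0,0]
After op 7 (-): stack=[0] mem=[0,0,0,0]
After op 8 (pop): stack=[empty] mem=[0,0,0,0]
After op 9 (RCL M3): stack=[0] mem=[0,0,0,0]
After op 10 (STO M0): stack=[empty] mem=[0,0,0,0]

(empty)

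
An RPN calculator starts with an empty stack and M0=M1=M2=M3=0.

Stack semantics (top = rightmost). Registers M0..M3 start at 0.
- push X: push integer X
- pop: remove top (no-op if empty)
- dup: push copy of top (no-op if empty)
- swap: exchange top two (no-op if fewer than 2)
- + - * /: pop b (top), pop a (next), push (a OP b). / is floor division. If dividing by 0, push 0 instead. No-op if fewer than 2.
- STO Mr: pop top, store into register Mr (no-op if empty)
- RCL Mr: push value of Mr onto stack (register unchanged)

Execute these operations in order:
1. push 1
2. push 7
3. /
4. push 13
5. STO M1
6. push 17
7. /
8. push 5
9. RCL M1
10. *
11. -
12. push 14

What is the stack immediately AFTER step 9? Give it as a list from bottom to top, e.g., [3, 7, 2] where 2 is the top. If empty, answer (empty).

After op 1 (push 1): stack=[1] mem=[0,0,0,0]
After op 2 (push 7): stack=[1,7] mem=[0,0,0,0]
After op 3 (/): stack=[0] mem=[0,0,0,0]
After op 4 (push 13): stack=[0,13] mem=[0,0,0,0]
After op 5 (STO M1): stack=[0] mem=[0,13,0,0]
After op 6 (push 17): stack=[0,17] mem=[0,13,0,0]
After op 7 (/): stack=[0] mem=[0,13,0,0]
After op 8 (push 5): stack=[0,5] mem=[0,13,0,0]
After op 9 (RCL M1): stack=[0,5,13] mem=[0,13,0,0]

[0, 5, 13]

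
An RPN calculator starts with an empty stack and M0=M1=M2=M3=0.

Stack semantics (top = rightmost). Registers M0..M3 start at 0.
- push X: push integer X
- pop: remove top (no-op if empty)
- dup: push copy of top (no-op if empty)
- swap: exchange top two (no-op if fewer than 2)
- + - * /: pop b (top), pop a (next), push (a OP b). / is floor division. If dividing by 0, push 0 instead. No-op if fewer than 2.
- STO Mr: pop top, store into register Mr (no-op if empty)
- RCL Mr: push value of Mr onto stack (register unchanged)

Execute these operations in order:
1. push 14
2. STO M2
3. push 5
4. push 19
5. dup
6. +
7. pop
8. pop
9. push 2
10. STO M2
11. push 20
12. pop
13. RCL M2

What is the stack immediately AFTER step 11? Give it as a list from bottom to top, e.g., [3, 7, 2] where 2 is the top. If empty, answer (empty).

After op 1 (push 14): stack=[14] mem=[0,0,0,0]
After op 2 (STO M2): stack=[empty] mem=[0,0,14,0]
After op 3 (push 5): stack=[5] mem=[0,0,14,0]
After op 4 (push 19): stack=[5,19] mem=[0,0,14,0]
After op 5 (dup): stack=[5,19,19] mem=[0,0,14,0]
After op 6 (+): stack=[5,38] mem=[0,0,14,0]
After op 7 (pop): stack=[5] mem=[0,0,14,0]
After op 8 (pop): stack=[empty] mem=[0,0,14,0]
After op 9 (push 2): stack=[2] mem=[0,0,14,0]
After op 10 (STO M2): stack=[empty] mem=[0,0,2,0]
After op 11 (push 20): stack=[20] mem=[0,0,2,0]

[20]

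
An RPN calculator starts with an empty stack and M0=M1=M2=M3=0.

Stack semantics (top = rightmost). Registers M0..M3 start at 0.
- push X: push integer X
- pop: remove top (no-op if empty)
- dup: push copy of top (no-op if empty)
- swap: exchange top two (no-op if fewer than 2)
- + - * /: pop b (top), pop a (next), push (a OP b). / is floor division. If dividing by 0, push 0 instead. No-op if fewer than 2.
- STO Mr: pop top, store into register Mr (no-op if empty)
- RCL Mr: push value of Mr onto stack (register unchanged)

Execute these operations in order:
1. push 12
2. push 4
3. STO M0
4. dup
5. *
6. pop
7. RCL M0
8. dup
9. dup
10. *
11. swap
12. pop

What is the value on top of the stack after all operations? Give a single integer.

Answer: 16

Derivation:
After op 1 (push 12): stack=[12] mem=[0,0,0,0]
After op 2 (push 4): stack=[12,4] mem=[0,0,0,0]
After op 3 (STO M0): stack=[12] mem=[4,0,0,0]
After op 4 (dup): stack=[12,12] mem=[4,0,0,0]
After op 5 (*): stack=[144] mem=[4,0,0,0]
After op 6 (pop): stack=[empty] mem=[4,0,0,0]
After op 7 (RCL M0): stack=[4] mem=[4,0,0,0]
After op 8 (dup): stack=[4,4] mem=[4,0,0,0]
After op 9 (dup): stack=[4,4,4] mem=[4,0,0,0]
After op 10 (*): stack=[4,16] mem=[4,0,0,0]
After op 11 (swap): stack=[16,4] mem=[4,0,0,0]
After op 12 (pop): stack=[16] mem=[4,0,0,0]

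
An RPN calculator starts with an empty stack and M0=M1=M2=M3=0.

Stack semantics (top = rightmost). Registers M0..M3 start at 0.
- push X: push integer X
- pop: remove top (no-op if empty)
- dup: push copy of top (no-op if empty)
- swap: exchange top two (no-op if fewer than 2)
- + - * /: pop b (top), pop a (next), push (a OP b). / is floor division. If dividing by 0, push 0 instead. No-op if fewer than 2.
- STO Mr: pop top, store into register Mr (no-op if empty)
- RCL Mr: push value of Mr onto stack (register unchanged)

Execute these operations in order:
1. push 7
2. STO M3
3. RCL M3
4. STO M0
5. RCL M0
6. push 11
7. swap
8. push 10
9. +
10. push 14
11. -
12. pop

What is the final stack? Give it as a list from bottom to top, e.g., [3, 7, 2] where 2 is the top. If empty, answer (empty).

Answer: [11]

Derivation:
After op 1 (push 7): stack=[7] mem=[0,0,0,0]
After op 2 (STO M3): stack=[empty] mem=[0,0,0,7]
After op 3 (RCL M3): stack=[7] mem=[0,0,0,7]
After op 4 (STO M0): stack=[empty] mem=[7,0,0,7]
After op 5 (RCL M0): stack=[7] mem=[7,0,0,7]
After op 6 (push 11): stack=[7,11] mem=[7,0,0,7]
After op 7 (swap): stack=[11,7] mem=[7,0,0,7]
After op 8 (push 10): stack=[11,7,10] mem=[7,0,0,7]
After op 9 (+): stack=[11,17] mem=[7,0,0,7]
After op 10 (push 14): stack=[11,17,14] mem=[7,0,0,7]
After op 11 (-): stack=[11,3] mem=[7,0,0,7]
After op 12 (pop): stack=[11] mem=[7,0,0,7]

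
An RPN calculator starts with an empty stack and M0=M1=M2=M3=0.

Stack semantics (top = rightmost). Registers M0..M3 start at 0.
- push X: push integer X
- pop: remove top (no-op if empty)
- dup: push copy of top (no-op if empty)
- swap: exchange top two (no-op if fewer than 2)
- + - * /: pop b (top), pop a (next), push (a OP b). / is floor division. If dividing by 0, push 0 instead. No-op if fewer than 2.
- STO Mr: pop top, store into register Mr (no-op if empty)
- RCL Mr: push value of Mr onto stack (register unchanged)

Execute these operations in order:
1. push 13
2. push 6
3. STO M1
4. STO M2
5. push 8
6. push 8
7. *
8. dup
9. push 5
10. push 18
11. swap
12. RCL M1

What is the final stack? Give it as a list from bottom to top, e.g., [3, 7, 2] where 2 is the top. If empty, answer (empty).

Answer: [64, 64, 18, 5, 6]

Derivation:
After op 1 (push 13): stack=[13] mem=[0,0,0,0]
After op 2 (push 6): stack=[13,6] mem=[0,0,0,0]
After op 3 (STO M1): stack=[13] mem=[0,6,0,0]
After op 4 (STO M2): stack=[empty] mem=[0,6,13,0]
After op 5 (push 8): stack=[8] mem=[0,6,13,0]
After op 6 (push 8): stack=[8,8] mem=[0,6,13,0]
After op 7 (*): stack=[64] mem=[0,6,13,0]
After op 8 (dup): stack=[64,64] mem=[0,6,13,0]
After op 9 (push 5): stack=[64,64,5] mem=[0,6,13,0]
After op 10 (push 18): stack=[64,64,5,18] mem=[0,6,13,0]
After op 11 (swap): stack=[64,64,18,5] mem=[0,6,13,0]
After op 12 (RCL M1): stack=[64,64,18,5,6] mem=[0,6,13,0]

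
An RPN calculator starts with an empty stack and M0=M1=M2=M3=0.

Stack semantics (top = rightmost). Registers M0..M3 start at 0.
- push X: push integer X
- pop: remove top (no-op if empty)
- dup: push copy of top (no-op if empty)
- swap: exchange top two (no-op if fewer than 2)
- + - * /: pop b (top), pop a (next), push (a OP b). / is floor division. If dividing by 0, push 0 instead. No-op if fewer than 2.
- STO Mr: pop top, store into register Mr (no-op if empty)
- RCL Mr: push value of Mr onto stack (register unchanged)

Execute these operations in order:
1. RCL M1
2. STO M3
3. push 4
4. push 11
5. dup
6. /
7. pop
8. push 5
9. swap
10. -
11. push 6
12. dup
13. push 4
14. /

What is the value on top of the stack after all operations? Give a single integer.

Answer: 1

Derivation:
After op 1 (RCL M1): stack=[0] mem=[0,0,0,0]
After op 2 (STO M3): stack=[empty] mem=[0,0,0,0]
After op 3 (push 4): stack=[4] mem=[0,0,0,0]
After op 4 (push 11): stack=[4,11] mem=[0,0,0,0]
After op 5 (dup): stack=[4,11,11] mem=[0,0,0,0]
After op 6 (/): stack=[4,1] mem=[0,0,0,0]
After op 7 (pop): stack=[4] mem=[0,0,0,0]
After op 8 (push 5): stack=[4,5] mem=[0,0,0,0]
After op 9 (swap): stack=[5,4] mem=[0,0,0,0]
After op 10 (-): stack=[1] mem=[0,0,0,0]
After op 11 (push 6): stack=[1,6] mem=[0,0,0,0]
After op 12 (dup): stack=[1,6,6] mem=[0,0,0,0]
After op 13 (push 4): stack=[1,6,6,4] mem=[0,0,0,0]
After op 14 (/): stack=[1,6,1] mem=[0,0,0,0]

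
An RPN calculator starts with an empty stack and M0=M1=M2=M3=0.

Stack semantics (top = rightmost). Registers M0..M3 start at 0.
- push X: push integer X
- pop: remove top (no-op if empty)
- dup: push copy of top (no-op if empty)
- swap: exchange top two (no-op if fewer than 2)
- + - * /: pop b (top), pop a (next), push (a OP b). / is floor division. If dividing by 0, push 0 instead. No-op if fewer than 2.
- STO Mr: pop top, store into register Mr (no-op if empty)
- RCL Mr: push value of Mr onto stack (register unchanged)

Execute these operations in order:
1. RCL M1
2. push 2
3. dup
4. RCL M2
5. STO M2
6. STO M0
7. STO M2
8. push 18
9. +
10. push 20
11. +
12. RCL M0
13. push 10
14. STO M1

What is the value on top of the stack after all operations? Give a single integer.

After op 1 (RCL M1): stack=[0] mem=[0,0,0,0]
After op 2 (push 2): stack=[0,2] mem=[0,0,0,0]
After op 3 (dup): stack=[0,2,2] mem=[0,0,0,0]
After op 4 (RCL M2): stack=[0,2,2,0] mem=[0,0,0,0]
After op 5 (STO M2): stack=[0,2,2] mem=[0,0,0,0]
After op 6 (STO M0): stack=[0,2] mem=[2,0,0,0]
After op 7 (STO M2): stack=[0] mem=[2,0,2,0]
After op 8 (push 18): stack=[0,18] mem=[2,0,2,0]
After op 9 (+): stack=[18] mem=[2,0,2,0]
After op 10 (push 20): stack=[18,20] mem=[2,0,2,0]
After op 11 (+): stack=[38] mem=[2,0,2,0]
After op 12 (RCL M0): stack=[38,2] mem=[2,0,2,0]
After op 13 (push 10): stack=[38,2,10] mem=[2,0,2,0]
After op 14 (STO M1): stack=[38,2] mem=[2,10,2,0]

Answer: 2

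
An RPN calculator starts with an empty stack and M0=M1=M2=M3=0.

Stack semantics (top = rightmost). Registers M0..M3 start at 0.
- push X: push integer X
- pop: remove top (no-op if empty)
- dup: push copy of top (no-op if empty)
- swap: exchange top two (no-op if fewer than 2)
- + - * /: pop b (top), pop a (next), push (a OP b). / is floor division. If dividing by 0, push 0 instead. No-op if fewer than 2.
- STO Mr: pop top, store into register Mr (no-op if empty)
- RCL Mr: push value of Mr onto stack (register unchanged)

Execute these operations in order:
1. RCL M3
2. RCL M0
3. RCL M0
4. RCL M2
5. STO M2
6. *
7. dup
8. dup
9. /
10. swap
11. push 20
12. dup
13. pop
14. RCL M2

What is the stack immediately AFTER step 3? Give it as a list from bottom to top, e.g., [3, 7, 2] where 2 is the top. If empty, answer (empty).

After op 1 (RCL M3): stack=[0] mem=[0,0,0,0]
After op 2 (RCL M0): stack=[0,0] mem=[0,0,0,0]
After op 3 (RCL M0): stack=[0,0,0] mem=[0,0,0,0]

[0, 0, 0]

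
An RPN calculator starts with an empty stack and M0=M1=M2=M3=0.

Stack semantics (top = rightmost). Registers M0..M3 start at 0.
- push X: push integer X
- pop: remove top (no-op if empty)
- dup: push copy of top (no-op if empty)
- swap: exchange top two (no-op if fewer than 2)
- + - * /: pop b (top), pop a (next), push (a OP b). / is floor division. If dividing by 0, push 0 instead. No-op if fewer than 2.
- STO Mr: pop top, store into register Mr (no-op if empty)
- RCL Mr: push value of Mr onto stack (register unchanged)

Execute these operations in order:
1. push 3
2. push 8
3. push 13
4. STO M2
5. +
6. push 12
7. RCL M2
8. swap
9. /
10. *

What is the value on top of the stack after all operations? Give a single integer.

Answer: 11

Derivation:
After op 1 (push 3): stack=[3] mem=[0,0,0,0]
After op 2 (push 8): stack=[3,8] mem=[0,0,0,0]
After op 3 (push 13): stack=[3,8,13] mem=[0,0,0,0]
After op 4 (STO M2): stack=[3,8] mem=[0,0,13,0]
After op 5 (+): stack=[11] mem=[0,0,13,0]
After op 6 (push 12): stack=[11,12] mem=[0,0,13,0]
After op 7 (RCL M2): stack=[11,12,13] mem=[0,0,13,0]
After op 8 (swap): stack=[11,13,12] mem=[0,0,13,0]
After op 9 (/): stack=[11,1] mem=[0,0,13,0]
After op 10 (*): stack=[11] mem=[0,0,13,0]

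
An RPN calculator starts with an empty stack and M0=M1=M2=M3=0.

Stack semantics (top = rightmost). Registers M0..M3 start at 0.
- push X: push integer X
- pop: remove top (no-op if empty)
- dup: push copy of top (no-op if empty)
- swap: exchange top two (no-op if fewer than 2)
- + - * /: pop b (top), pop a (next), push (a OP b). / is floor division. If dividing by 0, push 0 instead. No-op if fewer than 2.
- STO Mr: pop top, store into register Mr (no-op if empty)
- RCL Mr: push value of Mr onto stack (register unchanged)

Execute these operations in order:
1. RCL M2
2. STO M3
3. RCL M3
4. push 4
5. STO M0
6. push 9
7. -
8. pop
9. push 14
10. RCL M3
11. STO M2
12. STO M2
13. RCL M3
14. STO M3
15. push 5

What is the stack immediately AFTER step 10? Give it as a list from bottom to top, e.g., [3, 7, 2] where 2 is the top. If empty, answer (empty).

After op 1 (RCL M2): stack=[0] mem=[0,0,0,0]
After op 2 (STO M3): stack=[empty] mem=[0,0,0,0]
After op 3 (RCL M3): stack=[0] mem=[0,0,0,0]
After op 4 (push 4): stack=[0,4] mem=[0,0,0,0]
After op 5 (STO M0): stack=[0] mem=[4,0,0,0]
After op 6 (push 9): stack=[0,9] mem=[4,0,0,0]
After op 7 (-): stack=[-9] mem=[4,0,0,0]
After op 8 (pop): stack=[empty] mem=[4,0,0,0]
After op 9 (push 14): stack=[14] mem=[4,0,0,0]
After op 10 (RCL M3): stack=[14,0] mem=[4,0,0,0]

[14, 0]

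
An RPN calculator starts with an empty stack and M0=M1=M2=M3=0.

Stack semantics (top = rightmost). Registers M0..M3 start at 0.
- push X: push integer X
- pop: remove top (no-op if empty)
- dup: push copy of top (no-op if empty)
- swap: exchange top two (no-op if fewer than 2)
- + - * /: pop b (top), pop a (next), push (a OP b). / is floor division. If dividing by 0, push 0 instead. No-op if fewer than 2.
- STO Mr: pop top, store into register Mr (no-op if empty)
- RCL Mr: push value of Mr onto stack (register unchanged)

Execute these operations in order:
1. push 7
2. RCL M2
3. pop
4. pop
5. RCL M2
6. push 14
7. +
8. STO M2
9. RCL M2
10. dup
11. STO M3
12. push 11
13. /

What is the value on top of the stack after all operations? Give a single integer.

After op 1 (push 7): stack=[7] mem=[0,0,0,0]
After op 2 (RCL M2): stack=[7,0] mem=[0,0,0,0]
After op 3 (pop): stack=[7] mem=[0,0,0,0]
After op 4 (pop): stack=[empty] mem=[0,0,0,0]
After op 5 (RCL M2): stack=[0] mem=[0,0,0,0]
After op 6 (push 14): stack=[0,14] mem=[0,0,0,0]
After op 7 (+): stack=[14] mem=[0,0,0,0]
After op 8 (STO M2): stack=[empty] mem=[0,0,14,0]
After op 9 (RCL M2): stack=[14] mem=[0,0,14,0]
After op 10 (dup): stack=[14,14] mem=[0,0,14,0]
After op 11 (STO M3): stack=[14] mem=[0,0,14,14]
After op 12 (push 11): stack=[14,11] mem=[0,0,14,14]
After op 13 (/): stack=[1] mem=[0,0,14,14]

Answer: 1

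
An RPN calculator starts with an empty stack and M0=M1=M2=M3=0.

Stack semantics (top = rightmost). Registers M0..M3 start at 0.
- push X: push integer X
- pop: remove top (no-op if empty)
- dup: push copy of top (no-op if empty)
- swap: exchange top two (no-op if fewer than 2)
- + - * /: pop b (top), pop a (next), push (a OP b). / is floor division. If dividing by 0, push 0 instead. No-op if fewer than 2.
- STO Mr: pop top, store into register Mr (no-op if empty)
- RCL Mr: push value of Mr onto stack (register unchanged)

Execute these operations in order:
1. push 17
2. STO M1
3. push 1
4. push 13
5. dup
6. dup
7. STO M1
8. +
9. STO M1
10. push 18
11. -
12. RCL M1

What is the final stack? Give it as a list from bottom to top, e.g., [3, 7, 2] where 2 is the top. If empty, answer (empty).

After op 1 (push 17): stack=[17] mem=[0,0,0,0]
After op 2 (STO M1): stack=[empty] mem=[0,17,0,0]
After op 3 (push 1): stack=[1] mem=[0,17,0,0]
After op 4 (push 13): stack=[1,13] mem=[0,17,0,0]
After op 5 (dup): stack=[1,13,13] mem=[0,17,0,0]
After op 6 (dup): stack=[1,13,13,13] mem=[0,17,0,0]
After op 7 (STO M1): stack=[1,13,13] mem=[0,13,0,0]
After op 8 (+): stack=[1,26] mem=[0,13,0,0]
After op 9 (STO M1): stack=[1] mem=[0,26,0,0]
After op 10 (push 18): stack=[1,18] mem=[0,26,0,0]
After op 11 (-): stack=[-17] mem=[0,26,0,0]
After op 12 (RCL M1): stack=[-17,26] mem=[0,26,0,0]

Answer: [-17, 26]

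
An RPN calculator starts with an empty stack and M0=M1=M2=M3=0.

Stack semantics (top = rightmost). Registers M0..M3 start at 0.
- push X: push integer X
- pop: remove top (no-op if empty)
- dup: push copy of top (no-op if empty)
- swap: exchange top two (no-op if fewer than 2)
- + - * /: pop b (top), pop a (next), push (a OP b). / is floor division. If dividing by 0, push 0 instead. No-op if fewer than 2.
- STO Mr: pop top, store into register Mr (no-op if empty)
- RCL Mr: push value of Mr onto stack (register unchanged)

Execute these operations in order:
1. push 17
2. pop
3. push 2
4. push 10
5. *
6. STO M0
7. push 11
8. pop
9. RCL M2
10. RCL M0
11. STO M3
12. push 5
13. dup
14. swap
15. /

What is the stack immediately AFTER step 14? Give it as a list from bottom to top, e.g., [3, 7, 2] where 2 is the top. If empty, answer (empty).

After op 1 (push 17): stack=[17] mem=[0,0,0,0]
After op 2 (pop): stack=[empty] mem=[0,0,0,0]
After op 3 (push 2): stack=[2] mem=[0,0,0,0]
After op 4 (push 10): stack=[2,10] mem=[0,0,0,0]
After op 5 (*): stack=[20] mem=[0,0,0,0]
After op 6 (STO M0): stack=[empty] mem=[20,0,0,0]
After op 7 (push 11): stack=[11] mem=[20,0,0,0]
After op 8 (pop): stack=[empty] mem=[20,0,0,0]
After op 9 (RCL M2): stack=[0] mem=[20,0,0,0]
After op 10 (RCL M0): stack=[0,20] mem=[20,0,0,0]
After op 11 (STO M3): stack=[0] mem=[20,0,0,20]
After op 12 (push 5): stack=[0,5] mem=[20,0,0,20]
After op 13 (dup): stack=[0,5,5] mem=[20,0,0,20]
After op 14 (swap): stack=[0,5,5] mem=[20,0,0,20]

[0, 5, 5]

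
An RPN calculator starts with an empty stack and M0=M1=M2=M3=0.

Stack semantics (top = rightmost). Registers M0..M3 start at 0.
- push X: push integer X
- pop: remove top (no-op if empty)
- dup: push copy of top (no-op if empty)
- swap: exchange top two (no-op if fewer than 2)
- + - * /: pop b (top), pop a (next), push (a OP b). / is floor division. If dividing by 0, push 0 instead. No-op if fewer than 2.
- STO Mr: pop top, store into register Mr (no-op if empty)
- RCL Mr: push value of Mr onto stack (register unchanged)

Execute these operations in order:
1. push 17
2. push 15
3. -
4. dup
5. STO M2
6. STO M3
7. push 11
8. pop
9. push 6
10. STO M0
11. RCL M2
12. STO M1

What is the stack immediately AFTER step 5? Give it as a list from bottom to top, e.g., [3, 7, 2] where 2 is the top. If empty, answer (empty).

After op 1 (push 17): stack=[17] mem=[0,0,0,0]
After op 2 (push 15): stack=[17,15] mem=[0,0,0,0]
After op 3 (-): stack=[2] mem=[0,0,0,0]
After op 4 (dup): stack=[2,2] mem=[0,0,0,0]
After op 5 (STO M2): stack=[2] mem=[0,0,2,0]

[2]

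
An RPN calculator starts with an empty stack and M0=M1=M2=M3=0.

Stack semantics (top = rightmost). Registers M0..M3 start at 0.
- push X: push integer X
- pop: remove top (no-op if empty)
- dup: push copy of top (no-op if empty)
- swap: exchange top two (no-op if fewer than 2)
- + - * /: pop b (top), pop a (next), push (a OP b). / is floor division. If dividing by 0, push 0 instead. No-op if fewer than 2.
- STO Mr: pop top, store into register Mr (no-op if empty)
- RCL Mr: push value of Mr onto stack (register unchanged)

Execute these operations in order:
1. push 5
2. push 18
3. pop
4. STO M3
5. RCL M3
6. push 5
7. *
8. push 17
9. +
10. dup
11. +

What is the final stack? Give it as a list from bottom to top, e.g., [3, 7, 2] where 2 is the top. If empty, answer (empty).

Answer: [84]

Derivation:
After op 1 (push 5): stack=[5] mem=[0,0,0,0]
After op 2 (push 18): stack=[5,18] mem=[0,0,0,0]
After op 3 (pop): stack=[5] mem=[0,0,0,0]
After op 4 (STO M3): stack=[empty] mem=[0,0,0,5]
After op 5 (RCL M3): stack=[5] mem=[0,0,0,5]
After op 6 (push 5): stack=[5,5] mem=[0,0,0,5]
After op 7 (*): stack=[25] mem=[0,0,0,5]
After op 8 (push 17): stack=[25,17] mem=[0,0,0,5]
After op 9 (+): stack=[42] mem=[0,0,0,5]
After op 10 (dup): stack=[42,42] mem=[0,0,0,5]
After op 11 (+): stack=[84] mem=[0,0,0,5]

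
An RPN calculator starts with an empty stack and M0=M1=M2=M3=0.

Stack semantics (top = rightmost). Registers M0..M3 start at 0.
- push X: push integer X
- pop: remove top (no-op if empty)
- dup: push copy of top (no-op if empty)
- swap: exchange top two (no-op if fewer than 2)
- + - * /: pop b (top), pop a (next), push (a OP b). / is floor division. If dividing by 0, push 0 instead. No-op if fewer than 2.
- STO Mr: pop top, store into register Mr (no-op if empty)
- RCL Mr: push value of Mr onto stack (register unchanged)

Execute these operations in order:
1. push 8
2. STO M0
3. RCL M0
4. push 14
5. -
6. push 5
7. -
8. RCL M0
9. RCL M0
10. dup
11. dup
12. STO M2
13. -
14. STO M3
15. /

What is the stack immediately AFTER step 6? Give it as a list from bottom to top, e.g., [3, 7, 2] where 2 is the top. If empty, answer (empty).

After op 1 (push 8): stack=[8] mem=[0,0,0,0]
After op 2 (STO M0): stack=[empty] mem=[8,0,0,0]
After op 3 (RCL M0): stack=[8] mem=[8,0,0,0]
After op 4 (push 14): stack=[8,14] mem=[8,0,0,0]
After op 5 (-): stack=[-6] mem=[8,0,0,0]
After op 6 (push 5): stack=[-6,5] mem=[8,0,0,0]

[-6, 5]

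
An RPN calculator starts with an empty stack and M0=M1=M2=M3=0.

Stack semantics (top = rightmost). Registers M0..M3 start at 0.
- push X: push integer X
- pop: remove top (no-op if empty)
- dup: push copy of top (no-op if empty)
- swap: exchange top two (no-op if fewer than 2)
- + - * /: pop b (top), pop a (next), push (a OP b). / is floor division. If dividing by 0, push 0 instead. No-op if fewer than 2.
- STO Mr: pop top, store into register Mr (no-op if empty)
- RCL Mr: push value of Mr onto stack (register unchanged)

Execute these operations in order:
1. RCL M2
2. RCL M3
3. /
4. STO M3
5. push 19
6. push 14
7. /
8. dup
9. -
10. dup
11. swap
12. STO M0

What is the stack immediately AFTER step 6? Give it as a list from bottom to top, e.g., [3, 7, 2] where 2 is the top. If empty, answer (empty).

After op 1 (RCL M2): stack=[0] mem=[0,0,0,0]
After op 2 (RCL M3): stack=[0,0] mem=[0,0,0,0]
After op 3 (/): stack=[0] mem=[0,0,0,0]
After op 4 (STO M3): stack=[empty] mem=[0,0,0,0]
After op 5 (push 19): stack=[19] mem=[0,0,0,0]
After op 6 (push 14): stack=[19,14] mem=[0,0,0,0]

[19, 14]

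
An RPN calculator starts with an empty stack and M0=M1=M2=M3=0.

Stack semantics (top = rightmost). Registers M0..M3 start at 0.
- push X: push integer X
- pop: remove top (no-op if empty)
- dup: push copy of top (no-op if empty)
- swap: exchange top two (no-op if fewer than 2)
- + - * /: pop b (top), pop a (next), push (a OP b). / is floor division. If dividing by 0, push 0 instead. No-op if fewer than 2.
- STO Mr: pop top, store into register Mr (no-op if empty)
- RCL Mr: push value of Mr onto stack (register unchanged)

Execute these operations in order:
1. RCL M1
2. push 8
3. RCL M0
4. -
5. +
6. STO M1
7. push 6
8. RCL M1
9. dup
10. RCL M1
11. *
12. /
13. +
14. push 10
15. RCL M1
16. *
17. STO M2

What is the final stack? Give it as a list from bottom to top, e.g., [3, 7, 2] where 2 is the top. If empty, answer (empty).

After op 1 (RCL M1): stack=[0] mem=[0,0,0,0]
After op 2 (push 8): stack=[0,8] mem=[0,0,0,0]
After op 3 (RCL M0): stack=[0,8,0] mem=[0,0,0,0]
After op 4 (-): stack=[0,8] mem=[0,0,0,0]
After op 5 (+): stack=[8] mem=[0,0,0,0]
After op 6 (STO M1): stack=[empty] mem=[0,8,0,0]
After op 7 (push 6): stack=[6] mem=[0,8,0,0]
After op 8 (RCL M1): stack=[6,8] mem=[0,8,0,0]
After op 9 (dup): stack=[6,8,8] mem=[0,8,0,0]
After op 10 (RCL M1): stack=[6,8,8,8] mem=[0,8,0,0]
After op 11 (*): stack=[6,8,64] mem=[0,8,0,0]
After op 12 (/): stack=[6,0] mem=[0,8,0,0]
After op 13 (+): stack=[6] mem=[0,8,0,0]
After op 14 (push 10): stack=[6,10] mem=[0,8,0,0]
After op 15 (RCL M1): stack=[6,10,8] mem=[0,8,0,0]
After op 16 (*): stack=[6,80] mem=[0,8,0,0]
After op 17 (STO M2): stack=[6] mem=[0,8,80,0]

Answer: [6]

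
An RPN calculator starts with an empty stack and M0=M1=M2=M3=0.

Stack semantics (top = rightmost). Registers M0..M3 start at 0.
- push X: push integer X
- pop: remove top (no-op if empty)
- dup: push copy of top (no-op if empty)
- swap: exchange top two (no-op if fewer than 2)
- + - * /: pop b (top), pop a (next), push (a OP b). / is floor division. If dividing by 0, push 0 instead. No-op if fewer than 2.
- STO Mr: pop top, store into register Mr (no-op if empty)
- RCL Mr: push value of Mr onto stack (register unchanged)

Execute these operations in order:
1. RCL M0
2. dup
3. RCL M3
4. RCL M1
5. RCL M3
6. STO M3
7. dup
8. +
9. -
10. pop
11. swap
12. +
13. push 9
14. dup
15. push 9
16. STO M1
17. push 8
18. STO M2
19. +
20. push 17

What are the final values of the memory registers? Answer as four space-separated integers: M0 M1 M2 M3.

After op 1 (RCL M0): stack=[0] mem=[0,0,0,0]
After op 2 (dup): stack=[0,0] mem=[0,0,0,0]
After op 3 (RCL M3): stack=[0,0,0] mem=[0,0,0,0]
After op 4 (RCL M1): stack=[0,0,0,0] mem=[0,0,0,0]
After op 5 (RCL M3): stack=[0,0,0,0,0] mem=[0,0,0,0]
After op 6 (STO M3): stack=[0,0,0,0] mem=[0,0,0,0]
After op 7 (dup): stack=[0,0,0,0,0] mem=[0,0,0,0]
After op 8 (+): stack=[0,0,0,0] mem=[0,0,0,0]
After op 9 (-): stack=[0,0,0] mem=[0,0,0,0]
After op 10 (pop): stack=[0,0] mem=[0,0,0,0]
After op 11 (swap): stack=[0,0] mem=[0,0,0,0]
After op 12 (+): stack=[0] mem=[0,0,0,0]
After op 13 (push 9): stack=[0,9] mem=[0,0,0,0]
After op 14 (dup): stack=[0,9,9] mem=[0,0,0,0]
After op 15 (push 9): stack=[0,9,9,9] mem=[0,0,0,0]
After op 16 (STO M1): stack=[0,9,9] mem=[0,9,0,0]
After op 17 (push 8): stack=[0,9,9,8] mem=[0,9,0,0]
After op 18 (STO M2): stack=[0,9,9] mem=[0,9,8,0]
After op 19 (+): stack=[0,18] mem=[0,9,8,0]
After op 20 (push 17): stack=[0,18,17] mem=[0,9,8,0]

Answer: 0 9 8 0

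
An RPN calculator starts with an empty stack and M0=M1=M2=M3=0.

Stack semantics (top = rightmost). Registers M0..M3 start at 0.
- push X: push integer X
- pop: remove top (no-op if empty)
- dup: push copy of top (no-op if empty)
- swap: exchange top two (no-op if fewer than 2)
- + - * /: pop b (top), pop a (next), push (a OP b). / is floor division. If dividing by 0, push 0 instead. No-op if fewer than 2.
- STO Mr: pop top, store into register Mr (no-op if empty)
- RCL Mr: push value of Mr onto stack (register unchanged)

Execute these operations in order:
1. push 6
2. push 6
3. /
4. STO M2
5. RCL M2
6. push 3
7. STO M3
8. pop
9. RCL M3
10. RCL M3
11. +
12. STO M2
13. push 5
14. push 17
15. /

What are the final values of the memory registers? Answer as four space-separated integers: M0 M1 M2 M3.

Answer: 0 0 6 3

Derivation:
After op 1 (push 6): stack=[6] mem=[0,0,0,0]
After op 2 (push 6): stack=[6,6] mem=[0,0,0,0]
After op 3 (/): stack=[1] mem=[0,0,0,0]
After op 4 (STO M2): stack=[empty] mem=[0,0,1,0]
After op 5 (RCL M2): stack=[1] mem=[0,0,1,0]
After op 6 (push 3): stack=[1,3] mem=[0,0,1,0]
After op 7 (STO M3): stack=[1] mem=[0,0,1,3]
After op 8 (pop): stack=[empty] mem=[0,0,1,3]
After op 9 (RCL M3): stack=[3] mem=[0,0,1,3]
After op 10 (RCL M3): stack=[3,3] mem=[0,0,1,3]
After op 11 (+): stack=[6] mem=[0,0,1,3]
After op 12 (STO M2): stack=[empty] mem=[0,0,6,3]
After op 13 (push 5): stack=[5] mem=[0,0,6,3]
After op 14 (push 17): stack=[5,17] mem=[0,0,6,3]
After op 15 (/): stack=[0] mem=[0,0,6,3]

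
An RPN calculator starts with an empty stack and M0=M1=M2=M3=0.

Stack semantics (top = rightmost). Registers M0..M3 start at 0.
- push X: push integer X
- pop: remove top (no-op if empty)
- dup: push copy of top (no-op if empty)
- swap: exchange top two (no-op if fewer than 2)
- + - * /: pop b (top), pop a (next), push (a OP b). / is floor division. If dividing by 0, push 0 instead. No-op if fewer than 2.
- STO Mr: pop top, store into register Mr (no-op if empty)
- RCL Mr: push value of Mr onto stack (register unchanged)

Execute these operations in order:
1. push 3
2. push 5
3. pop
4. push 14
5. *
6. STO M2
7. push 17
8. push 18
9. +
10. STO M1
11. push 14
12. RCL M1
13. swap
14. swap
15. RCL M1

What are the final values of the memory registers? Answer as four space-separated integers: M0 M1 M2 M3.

After op 1 (push 3): stack=[3] mem=[0,0,0,0]
After op 2 (push 5): stack=[3,5] mem=[0,0,0,0]
After op 3 (pop): stack=[3] mem=[0,0,0,0]
After op 4 (push 14): stack=[3,14] mem=[0,0,0,0]
After op 5 (*): stack=[42] mem=[0,0,0,0]
After op 6 (STO M2): stack=[empty] mem=[0,0,42,0]
After op 7 (push 17): stack=[17] mem=[0,0,42,0]
After op 8 (push 18): stack=[17,18] mem=[0,0,42,0]
After op 9 (+): stack=[35] mem=[0,0,42,0]
After op 10 (STO M1): stack=[empty] mem=[0,35,42,0]
After op 11 (push 14): stack=[14] mem=[0,35,42,0]
After op 12 (RCL M1): stack=[14,35] mem=[0,35,42,0]
After op 13 (swap): stack=[35,14] mem=[0,35,42,0]
After op 14 (swap): stack=[14,35] mem=[0,35,42,0]
After op 15 (RCL M1): stack=[14,35,35] mem=[0,35,42,0]

Answer: 0 35 42 0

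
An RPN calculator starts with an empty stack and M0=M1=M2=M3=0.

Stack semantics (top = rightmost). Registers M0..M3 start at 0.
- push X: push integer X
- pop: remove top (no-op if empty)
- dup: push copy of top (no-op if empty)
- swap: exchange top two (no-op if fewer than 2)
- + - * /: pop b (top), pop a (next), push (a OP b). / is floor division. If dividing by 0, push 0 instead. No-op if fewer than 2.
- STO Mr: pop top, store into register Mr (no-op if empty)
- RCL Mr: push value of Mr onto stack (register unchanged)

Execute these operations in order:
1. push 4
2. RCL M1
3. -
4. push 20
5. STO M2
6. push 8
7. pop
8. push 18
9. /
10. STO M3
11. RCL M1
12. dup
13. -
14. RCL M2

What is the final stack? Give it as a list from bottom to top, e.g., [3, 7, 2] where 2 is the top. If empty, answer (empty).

After op 1 (push 4): stack=[4] mem=[0,0,0,0]
After op 2 (RCL M1): stack=[4,0] mem=[0,0,0,0]
After op 3 (-): stack=[4] mem=[0,0,0,0]
After op 4 (push 20): stack=[4,20] mem=[0,0,0,0]
After op 5 (STO M2): stack=[4] mem=[0,0,20,0]
After op 6 (push 8): stack=[4,8] mem=[0,0,20,0]
After op 7 (pop): stack=[4] mem=[0,0,20,0]
After op 8 (push 18): stack=[4,18] mem=[0,0,20,0]
After op 9 (/): stack=[0] mem=[0,0,20,0]
After op 10 (STO M3): stack=[empty] mem=[0,0,20,0]
After op 11 (RCL M1): stack=[0] mem=[0,0,20,0]
After op 12 (dup): stack=[0,0] mem=[0,0,20,0]
After op 13 (-): stack=[0] mem=[0,0,20,0]
After op 14 (RCL M2): stack=[0,20] mem=[0,0,20,0]

Answer: [0, 20]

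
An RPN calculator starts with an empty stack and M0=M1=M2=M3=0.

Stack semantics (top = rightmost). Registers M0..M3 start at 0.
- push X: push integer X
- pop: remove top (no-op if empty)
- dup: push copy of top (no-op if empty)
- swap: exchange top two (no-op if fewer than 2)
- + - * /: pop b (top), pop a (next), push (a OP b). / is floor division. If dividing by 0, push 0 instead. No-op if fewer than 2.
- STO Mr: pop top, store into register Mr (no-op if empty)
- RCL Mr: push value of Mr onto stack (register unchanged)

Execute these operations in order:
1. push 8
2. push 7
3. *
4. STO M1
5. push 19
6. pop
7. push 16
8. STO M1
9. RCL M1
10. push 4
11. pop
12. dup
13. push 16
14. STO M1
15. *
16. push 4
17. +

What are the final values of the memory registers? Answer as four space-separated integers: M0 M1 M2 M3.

After op 1 (push 8): stack=[8] mem=[0,0,0,0]
After op 2 (push 7): stack=[8,7] mem=[0,0,0,0]
After op 3 (*): stack=[56] mem=[0,0,0,0]
After op 4 (STO M1): stack=[empty] mem=[0,56,0,0]
After op 5 (push 19): stack=[19] mem=[0,56,0,0]
After op 6 (pop): stack=[empty] mem=[0,56,0,0]
After op 7 (push 16): stack=[16] mem=[0,56,0,0]
After op 8 (STO M1): stack=[empty] mem=[0,16,0,0]
After op 9 (RCL M1): stack=[16] mem=[0,16,0,0]
After op 10 (push 4): stack=[16,4] mem=[0,16,0,0]
After op 11 (pop): stack=[16] mem=[0,16,0,0]
After op 12 (dup): stack=[16,16] mem=[0,16,0,0]
After op 13 (push 16): stack=[16,16,16] mem=[0,16,0,0]
After op 14 (STO M1): stack=[16,16] mem=[0,16,0,0]
After op 15 (*): stack=[256] mem=[0,16,0,0]
After op 16 (push 4): stack=[256,4] mem=[0,16,0,0]
After op 17 (+): stack=[260] mem=[0,16,0,0]

Answer: 0 16 0 0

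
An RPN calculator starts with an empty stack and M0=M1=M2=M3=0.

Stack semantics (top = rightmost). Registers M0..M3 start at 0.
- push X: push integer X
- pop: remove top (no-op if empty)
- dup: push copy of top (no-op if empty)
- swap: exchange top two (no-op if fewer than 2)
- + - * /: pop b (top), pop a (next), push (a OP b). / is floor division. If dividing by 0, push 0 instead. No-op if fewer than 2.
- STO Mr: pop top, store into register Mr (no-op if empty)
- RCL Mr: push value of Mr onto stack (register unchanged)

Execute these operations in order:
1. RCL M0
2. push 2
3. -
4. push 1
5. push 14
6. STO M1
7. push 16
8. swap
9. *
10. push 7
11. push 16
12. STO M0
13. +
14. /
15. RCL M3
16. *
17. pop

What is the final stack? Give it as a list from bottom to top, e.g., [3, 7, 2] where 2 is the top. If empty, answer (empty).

After op 1 (RCL M0): stack=[0] mem=[0,0,0,0]
After op 2 (push 2): stack=[0,2] mem=[0,0,0,0]
After op 3 (-): stack=[-2] mem=[0,0,0,0]
After op 4 (push 1): stack=[-2,1] mem=[0,0,0,0]
After op 5 (push 14): stack=[-2,1,14] mem=[0,0,0,0]
After op 6 (STO M1): stack=[-2,1] mem=[0,14,0,0]
After op 7 (push 16): stack=[-2,1,16] mem=[0,14,0,0]
After op 8 (swap): stack=[-2,16,1] mem=[0,14,0,0]
After op 9 (*): stack=[-2,16] mem=[0,14,0,0]
After op 10 (push 7): stack=[-2,16,7] mem=[0,14,0,0]
After op 11 (push 16): stack=[-2,16,7,16] mem=[0,14,0,0]
After op 12 (STO M0): stack=[-2,16,7] mem=[16,14,0,0]
After op 13 (+): stack=[-2,23] mem=[16,14,0,0]
After op 14 (/): stack=[-1] mem=[16,14,0,0]
After op 15 (RCL M3): stack=[-1,0] mem=[16,14,0,0]
After op 16 (*): stack=[0] mem=[16,14,0,0]
After op 17 (pop): stack=[empty] mem=[16,14,0,0]

Answer: (empty)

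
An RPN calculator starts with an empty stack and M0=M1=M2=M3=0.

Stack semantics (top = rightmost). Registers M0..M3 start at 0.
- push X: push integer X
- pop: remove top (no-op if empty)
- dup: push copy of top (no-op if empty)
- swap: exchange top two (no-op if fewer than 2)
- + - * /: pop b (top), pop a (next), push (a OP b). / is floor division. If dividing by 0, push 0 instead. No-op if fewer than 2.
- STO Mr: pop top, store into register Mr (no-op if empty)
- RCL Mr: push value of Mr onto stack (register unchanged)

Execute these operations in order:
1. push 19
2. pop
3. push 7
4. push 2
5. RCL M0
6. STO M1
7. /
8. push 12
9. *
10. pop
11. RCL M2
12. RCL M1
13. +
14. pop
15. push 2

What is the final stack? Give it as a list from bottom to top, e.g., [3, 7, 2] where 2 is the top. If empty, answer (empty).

After op 1 (push 19): stack=[19] mem=[0,0,0,0]
After op 2 (pop): stack=[empty] mem=[0,0,0,0]
After op 3 (push 7): stack=[7] mem=[0,0,0,0]
After op 4 (push 2): stack=[7,2] mem=[0,0,0,0]
After op 5 (RCL M0): stack=[7,2,0] mem=[0,0,0,0]
After op 6 (STO M1): stack=[7,2] mem=[0,0,0,0]
After op 7 (/): stack=[3] mem=[0,0,0,0]
After op 8 (push 12): stack=[3,12] mem=[0,0,0,0]
After op 9 (*): stack=[36] mem=[0,0,0,0]
After op 10 (pop): stack=[empty] mem=[0,0,0,0]
After op 11 (RCL M2): stack=[0] mem=[0,0,0,0]
After op 12 (RCL M1): stack=[0,0] mem=[0,0,0,0]
After op 13 (+): stack=[0] mem=[0,0,0,0]
After op 14 (pop): stack=[empty] mem=[0,0,0,0]
After op 15 (push 2): stack=[2] mem=[0,0,0,0]

Answer: [2]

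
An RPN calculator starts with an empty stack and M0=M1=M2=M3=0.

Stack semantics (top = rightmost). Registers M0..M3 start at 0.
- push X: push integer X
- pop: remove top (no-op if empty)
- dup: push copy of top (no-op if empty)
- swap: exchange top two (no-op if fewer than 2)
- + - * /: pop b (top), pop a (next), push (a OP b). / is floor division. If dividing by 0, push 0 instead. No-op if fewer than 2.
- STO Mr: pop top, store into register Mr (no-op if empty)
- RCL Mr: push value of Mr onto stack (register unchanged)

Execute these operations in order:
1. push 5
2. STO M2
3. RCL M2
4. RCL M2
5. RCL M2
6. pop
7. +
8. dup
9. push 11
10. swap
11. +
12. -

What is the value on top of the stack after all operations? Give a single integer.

Answer: -11

Derivation:
After op 1 (push 5): stack=[5] mem=[0,0,0,0]
After op 2 (STO M2): stack=[empty] mem=[0,0,5,0]
After op 3 (RCL M2): stack=[5] mem=[0,0,5,0]
After op 4 (RCL M2): stack=[5,5] mem=[0,0,5,0]
After op 5 (RCL M2): stack=[5,5,5] mem=[0,0,5,0]
After op 6 (pop): stack=[5,5] mem=[0,0,5,0]
After op 7 (+): stack=[10] mem=[0,0,5,0]
After op 8 (dup): stack=[10,10] mem=[0,0,5,0]
After op 9 (push 11): stack=[10,10,11] mem=[0,0,5,0]
After op 10 (swap): stack=[10,11,10] mem=[0,0,5,0]
After op 11 (+): stack=[10,21] mem=[0,0,5,0]
After op 12 (-): stack=[-11] mem=[0,0,5,0]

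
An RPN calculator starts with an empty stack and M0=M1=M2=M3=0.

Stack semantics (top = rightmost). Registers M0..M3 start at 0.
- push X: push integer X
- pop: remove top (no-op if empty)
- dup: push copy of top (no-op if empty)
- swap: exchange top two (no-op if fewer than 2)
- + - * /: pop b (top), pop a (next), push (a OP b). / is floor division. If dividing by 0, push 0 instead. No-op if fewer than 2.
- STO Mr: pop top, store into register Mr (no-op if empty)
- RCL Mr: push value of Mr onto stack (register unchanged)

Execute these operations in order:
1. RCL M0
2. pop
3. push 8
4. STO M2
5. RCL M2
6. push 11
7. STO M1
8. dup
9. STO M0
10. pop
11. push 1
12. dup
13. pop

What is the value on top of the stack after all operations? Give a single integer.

Answer: 1

Derivation:
After op 1 (RCL M0): stack=[0] mem=[0,0,0,0]
After op 2 (pop): stack=[empty] mem=[0,0,0,0]
After op 3 (push 8): stack=[8] mem=[0,0,0,0]
After op 4 (STO M2): stack=[empty] mem=[0,0,8,0]
After op 5 (RCL M2): stack=[8] mem=[0,0,8,0]
After op 6 (push 11): stack=[8,11] mem=[0,0,8,0]
After op 7 (STO M1): stack=[8] mem=[0,11,8,0]
After op 8 (dup): stack=[8,8] mem=[0,11,8,0]
After op 9 (STO M0): stack=[8] mem=[8,11,8,0]
After op 10 (pop): stack=[empty] mem=[8,11,8,0]
After op 11 (push 1): stack=[1] mem=[8,11,8,0]
After op 12 (dup): stack=[1,1] mem=[8,11,8,0]
After op 13 (pop): stack=[1] mem=[8,11,8,0]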